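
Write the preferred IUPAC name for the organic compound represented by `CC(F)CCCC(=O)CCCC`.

The longest carbon chain that includes the carbonyl has 10 carbons, so the parent hydride is decane.
The principal characteristic group is a ketone (C=O on an internal carbon), named with the suffix -one.
Number the chain so that numbering from this end puts the carbonyl group at C-5 rather than C-6.
With this numbering: the carbonyl at C-5; a fluoro group at C-9.
The name is 9-fluorodecan-5-one.

9-fluorodecan-5-one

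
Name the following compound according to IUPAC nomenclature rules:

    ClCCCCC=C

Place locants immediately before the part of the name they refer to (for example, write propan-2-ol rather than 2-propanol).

6-chlorohex-1-ene

The longest chain bearing the multiple bond is 6 carbons long (hexane).
A C=C double bond in the chain gives the infix -ene-.
The numbering direction is chosen so that numbering from this end puts the double bond at C-1 rather than C-5.
That gives the double bond between C-1 and C-2; a chloro group at C-6.
The name is 6-chlorohex-1-ene.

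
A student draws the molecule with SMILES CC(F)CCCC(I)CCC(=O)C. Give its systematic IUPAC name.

9-fluoro-5-iododecan-2-one

The longest chain bearing the carbonyl is 10 carbons long (decane).
The principal characteristic group is a ketone (C=O on an internal carbon), named with the suffix -one.
Number the chain so that numbering from this end puts the carbonyl group at C-2 rather than C-9.
That gives the carbonyl at C-2; a fluoro group at C-9; an iodo group at C-5.
Substituent prefixes are cited in alphabetical order (multiplying prefixes like di-/tri- are ignored for ordering).
The name is 9-fluoro-5-iododecan-2-one.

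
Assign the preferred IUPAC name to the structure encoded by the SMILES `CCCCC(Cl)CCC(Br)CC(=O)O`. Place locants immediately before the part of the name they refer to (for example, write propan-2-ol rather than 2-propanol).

3-bromo-6-chlorodecanoic acid

Counting along the main chain through the –COOH group gives 10 carbons: the parent is decane.
The highest-priority functional group is a carboxylic acid (terminal –COOH), so the name ends in -oic acid.
Number the chain so that the carboxylic acid carbon is C-1 by definition.
This places a bromo group at C-3; a chloro group at C-6.
The substituents are ordered alphabetically, ignoring any di-/tri- multipliers.
The name is 3-bromo-6-chlorodecanoic acid.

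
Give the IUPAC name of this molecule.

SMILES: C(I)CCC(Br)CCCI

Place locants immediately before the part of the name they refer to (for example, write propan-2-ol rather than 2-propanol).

4-bromo-1,7-diiodoheptane

The longest continuous carbon chain has 7 atoms, so the parent hydride is heptane.
Numbering from either end gives identical locants here.
This places a bromo group at C-4; iodo groups at C-1 and C-7.
Prefixes are listed alphabetically: bromo, iodo.
The name is 4-bromo-1,7-diiodoheptane.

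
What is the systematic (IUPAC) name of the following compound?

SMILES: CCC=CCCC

hept-3-ene

Counting along the main chain through the multiple bond gives 7 carbons: the parent is heptane.
A C=C double bond in the chain gives the infix -ene-.
Number the chain so that numbering from this end puts the double bond at C-3 rather than C-4.
That gives the double bond between C-3 and C-4.
Putting it together: hept-3-ene.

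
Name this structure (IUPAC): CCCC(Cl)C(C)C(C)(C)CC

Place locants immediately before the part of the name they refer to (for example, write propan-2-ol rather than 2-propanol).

5-chloro-3,3,4-trimethyloctane

The longest carbon chain is 8 atoms: the parent is octane.
Number the chain so that the substituent locant set {3,3,4,5} is lower than {4,5,6,6} at the first point of difference.
With this numbering: a chloro group at C-5; methyl groups at C-3 (×2) and C-4.
Substituent prefixes are cited in alphabetical order (multiplying prefixes like di-/tri- are ignored for ordering).
The name is 5-chloro-3,3,4-trimethyloctane.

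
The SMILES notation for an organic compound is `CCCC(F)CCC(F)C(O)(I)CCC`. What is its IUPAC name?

5,8-difluoro-4-iodoundecan-4-ol

Counting along the main chain through the –OH group gives 11 carbons: the parent is undecane.
An alcohol (–OH) is the principal characteristic group, giving the suffix -ol.
The numbering direction is chosen so that numbering from this end puts the hydroxyl group at C-4 rather than C-8.
With this numbering: the hydroxyl at C-4; fluoro groups at C-5 and C-8; an iodo group at C-4.
Prefixes are listed alphabetically: fluoro, iodo.
Assembling the pieces gives 5,8-difluoro-4-iodoundecan-4-ol.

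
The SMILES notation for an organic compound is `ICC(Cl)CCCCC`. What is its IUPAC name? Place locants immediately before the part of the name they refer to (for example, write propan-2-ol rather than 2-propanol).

The longest continuous carbon chain has 7 atoms, so the parent hydride is heptane.
Choose the numbering such that the substituent locant set {1,2} is lower than {6,7} at the first point of difference.
This places a chloro group at C-2; an iodo group at C-1.
Prefixes are listed alphabetically: chloro, iodo.
Assembling the pieces gives 2-chloro-1-iodoheptane.

2-chloro-1-iodoheptane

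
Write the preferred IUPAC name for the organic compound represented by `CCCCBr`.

The longest carbon chain is 4 atoms: the parent is butane.
The numbering direction is chosen so that the substituent locant set {1} is lower than {4} at the first point of difference.
That gives a bromo group at C-1.
Assembling the pieces gives 1-bromobutane.

1-bromobutane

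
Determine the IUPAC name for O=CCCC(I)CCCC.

4-iodooctanal

The longest carbon chain that includes the –CHO group has 8 carbons, so the parent hydride is octane.
The principal characteristic group is an aldehyde (terminal –CHO), named with the suffix -al.
Choose the numbering such that the aldehyde carbon is C-1 by definition.
This places an iodo group at C-4.
Assembling the pieces gives 4-iodooctanal.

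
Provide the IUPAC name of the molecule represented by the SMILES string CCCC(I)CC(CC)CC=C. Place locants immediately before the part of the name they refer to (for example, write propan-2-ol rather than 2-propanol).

Counting along the main chain through the multiple bond gives 9 carbons: the parent is nonane.
A C=C double bond in the chain gives the infix -ene-.
The numbering direction is chosen so that numbering from this end puts the double bond at C-1 rather than C-8.
With this numbering: the double bond between C-1 and C-2; an ethyl group at C-4; an iodo group at C-6.
Substituent prefixes are cited in alphabetical order (multiplying prefixes like di-/tri- are ignored for ordering).
The name is 4-ethyl-6-iodonon-1-ene.

4-ethyl-6-iodonon-1-ene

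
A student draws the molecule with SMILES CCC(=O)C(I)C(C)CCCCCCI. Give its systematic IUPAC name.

4,11-diiodo-5-methylundecan-3-one

The longest carbon chain that includes the carbonyl has 11 carbons, so the parent hydride is undecane.
The principal characteristic group is a ketone (C=O on an internal carbon), named with the suffix -one.
Choose the numbering such that numbering from this end puts the carbonyl group at C-3 rather than C-9.
With this numbering: the carbonyl at C-3; iodo groups at C-4 and C-11; a methyl group at C-5.
Substituent prefixes are cited in alphabetical order (multiplying prefixes like di-/tri- are ignored for ordering).
Putting it together: 4,11-diiodo-5-methylundecan-3-one.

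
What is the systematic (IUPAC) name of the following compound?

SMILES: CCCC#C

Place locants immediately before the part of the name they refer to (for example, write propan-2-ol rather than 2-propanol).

Counting along the main chain through the multiple bond gives 5 carbons: the parent is pentane.
The chain contains a C≡C triple bond, so the unsaturation ending is -yne.
Number the chain so that numbering from this end puts the triple bond at C-1 rather than C-4.
With this numbering: the triple bond between C-1 and C-2.
Putting it together: pent-1-yne.

pent-1-yne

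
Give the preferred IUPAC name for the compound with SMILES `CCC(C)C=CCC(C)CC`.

3,7-dimethylnon-4-ene

The longest chain bearing the multiple bond is 9 carbons long (nonane).
The chain contains a C=C double bond, so the unsaturation ending is -ene.
Choose the numbering such that numbering from this end puts the double bond at C-4 rather than C-5.
That gives the double bond between C-4 and C-5; methyl groups at C-3 and C-7.
The name is 3,7-dimethylnon-4-ene.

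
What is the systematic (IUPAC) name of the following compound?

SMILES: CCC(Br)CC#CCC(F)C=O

The longest chain bearing the –CHO group and the multiple bond is 9 carbons long (nonane).
The highest-priority functional group is an aldehyde (terminal –CHO), so the name ends in -al.
There is one C≡C triple bond, indicated by the ending -yne.
The numbering direction is chosen so that the aldehyde carbon is C-1 by definition.
This places the triple bond between C-4 and C-5; a bromo group at C-7; a fluoro group at C-2.
The substituents are ordered alphabetically, ignoring any di-/tri- multipliers.
Assembling the pieces gives 7-bromo-2-fluoronon-4-ynal.

7-bromo-2-fluoronon-4-ynal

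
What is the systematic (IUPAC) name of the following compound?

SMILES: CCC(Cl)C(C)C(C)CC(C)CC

The longest carbon chain is 9 atoms: the parent is nonane.
Number the chain so that the substituent locant set {3,4,5,7} is lower than {3,5,6,7} at the first point of difference.
With this numbering: a chloro group at C-3; methyl groups at C-4 and C-5 and C-7.
Substituent prefixes are cited in alphabetical order (multiplying prefixes like di-/tri- are ignored for ordering).
The name is 3-chloro-4,5,7-trimethylnonane.

3-chloro-4,5,7-trimethylnonane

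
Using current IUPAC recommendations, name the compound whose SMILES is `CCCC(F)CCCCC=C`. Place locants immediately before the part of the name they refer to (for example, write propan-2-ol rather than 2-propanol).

7-fluorodec-1-ene

The longest chain bearing the multiple bond is 10 carbons long (decane).
The chain contains a C=C double bond, so the unsaturation ending is -ene.
Choose the numbering such that numbering from this end puts the double bond at C-1 rather than C-9.
That gives the double bond between C-1 and C-2; a fluoro group at C-7.
Assembling the pieces gives 7-fluorodec-1-ene.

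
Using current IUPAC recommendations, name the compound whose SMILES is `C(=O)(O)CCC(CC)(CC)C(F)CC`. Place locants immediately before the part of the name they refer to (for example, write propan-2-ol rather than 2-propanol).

The longest chain bearing the –COOH group is 7 carbons long (heptane).
The principal characteristic group is a carboxylic acid (terminal –COOH), named with the suffix -oic acid.
Choose the numbering such that the carboxylic acid carbon is C-1 by definition.
That gives two ethyl groups at C-4; a fluoro group at C-5.
Substituent prefixes are cited in alphabetical order (multiplying prefixes like di-/tri- are ignored for ordering).
The name is 4,4-diethyl-5-fluoroheptanoic acid.

4,4-diethyl-5-fluoroheptanoic acid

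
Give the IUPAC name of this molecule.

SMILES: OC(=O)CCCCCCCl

7-chloroheptanoic acid

The longest chain bearing the –COOH group is 7 carbons long (heptane).
A carboxylic acid (terminal –COOH) is the principal characteristic group, giving the suffix -oic acid.
Number the chain so that the carboxylic acid carbon is C-1 by definition.
With this numbering: a chloro group at C-7.
Assembling the pieces gives 7-chloroheptanoic acid.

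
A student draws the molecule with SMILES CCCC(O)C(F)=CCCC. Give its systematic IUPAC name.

5-fluoronon-5-en-4-ol

The longest chain bearing the –OH group and the multiple bond is 9 carbons long (nonane).
The highest-priority functional group is an alcohol (–OH), so the name ends in -ol.
A C=C double bond in the chain gives the infix -ene-.
The numbering direction is chosen so that numbering from this end puts the hydroxyl group at C-4 rather than C-6.
With this numbering: the hydroxyl at C-4; the double bond between C-5 and C-6; a fluoro group at C-5.
Putting it together: 5-fluoronon-5-en-4-ol.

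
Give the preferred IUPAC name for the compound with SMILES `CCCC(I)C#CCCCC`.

The longest carbon chain that includes the multiple bond has 10 carbons, so the parent hydride is decane.
A C≡C triple bond in the chain gives the infix -yne-.
Number the chain so that the substituent locant set {4} is lower than {7} at the first point of difference.
With this numbering: the triple bond between C-5 and C-6; an iodo group at C-4.
The name is 4-iododec-5-yne.

4-iododec-5-yne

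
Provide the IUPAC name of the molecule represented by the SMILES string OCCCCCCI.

6-iodohexan-1-ol

Counting along the main chain through the –OH group gives 6 carbons: the parent is hexane.
The highest-priority functional group is an alcohol (–OH), so the name ends in -ol.
Choose the numbering such that numbering from this end puts the hydroxyl group at C-1 rather than C-6.
That gives the hydroxyl at C-1; an iodo group at C-6.
Assembling the pieces gives 6-iodohexan-1-ol.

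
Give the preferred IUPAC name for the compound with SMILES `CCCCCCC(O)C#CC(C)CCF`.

1-fluoro-3-methyldodec-4-yn-6-ol

The longest carbon chain that includes the –OH group and the multiple bond has 12 carbons, so the parent hydride is dodecane.
An alcohol (–OH) is the principal characteristic group, giving the suffix -ol.
There is one C≡C triple bond, indicated by the ending -yne.
The numbering direction is chosen so that numbering from this end puts the hydroxyl group at C-6 rather than C-7.
With this numbering: the hydroxyl at C-6; the triple bond between C-4 and C-5; a fluoro group at C-1; a methyl group at C-3.
Substituent prefixes are cited in alphabetical order (multiplying prefixes like di-/tri- are ignored for ordering).
The name is 1-fluoro-3-methyldodec-4-yn-6-ol.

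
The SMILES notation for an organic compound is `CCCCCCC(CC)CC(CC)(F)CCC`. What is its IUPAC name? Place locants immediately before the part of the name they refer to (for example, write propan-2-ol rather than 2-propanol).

4,6-diethyl-4-fluorododecane

The parent chain contains 12 carbons (dodecane).
The numbering direction is chosen so that the substituent locant set {4,4,6} is lower than {7,9,9} at the first point of difference.
With this numbering: ethyl groups at C-4 and C-6; a fluoro group at C-4.
Substituent prefixes are cited in alphabetical order (multiplying prefixes like di-/tri- are ignored for ordering).
Assembling the pieces gives 4,6-diethyl-4-fluorododecane.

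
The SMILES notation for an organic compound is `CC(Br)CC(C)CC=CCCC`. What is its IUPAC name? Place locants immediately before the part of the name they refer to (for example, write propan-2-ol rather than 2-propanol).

9-bromo-7-methyldec-4-ene

The longest chain bearing the multiple bond is 10 carbons long (decane).
The chain contains a C=C double bond, so the unsaturation ending is -ene.
Number the chain so that numbering from this end puts the double bond at C-4 rather than C-6.
This places the double bond between C-4 and C-5; a bromo group at C-9; a methyl group at C-7.
Prefixes are listed alphabetically: bromo, methyl.
Putting it together: 9-bromo-7-methyldec-4-ene.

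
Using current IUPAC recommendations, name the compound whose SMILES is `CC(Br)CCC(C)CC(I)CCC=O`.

The longest chain bearing the –CHO group is 10 carbons long (decane).
An aldehyde (terminal –CHO) is the principal characteristic group, giving the suffix -al.
Choose the numbering such that the aldehyde carbon is C-1 by definition.
That gives a bromo group at C-9; an iodo group at C-4; a methyl group at C-6.
The substituents are ordered alphabetically, ignoring any di-/tri- multipliers.
Putting it together: 9-bromo-4-iodo-6-methyldecanal.

9-bromo-4-iodo-6-methyldecanal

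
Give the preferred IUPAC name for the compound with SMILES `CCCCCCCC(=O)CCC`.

undecan-4-one

The longest chain bearing the carbonyl is 11 carbons long (undecane).
A ketone (C=O on an internal carbon) is the principal characteristic group, giving the suffix -one.
Number the chain so that numbering from this end puts the carbonyl group at C-4 rather than C-8.
That gives the carbonyl at C-4.
Assembling the pieces gives undecan-4-one.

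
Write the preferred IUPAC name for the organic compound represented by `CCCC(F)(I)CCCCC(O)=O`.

The longest chain bearing the –COOH group is 9 carbons long (nonane).
A carboxylic acid (terminal –COOH) is the principal characteristic group, giving the suffix -oic acid.
Number the chain so that the carboxylic acid carbon is C-1 by definition.
This places a fluoro group at C-6; an iodo group at C-6.
The substituents are ordered alphabetically, ignoring any di-/tri- multipliers.
Assembling the pieces gives 6-fluoro-6-iodononanoic acid.

6-fluoro-6-iodononanoic acid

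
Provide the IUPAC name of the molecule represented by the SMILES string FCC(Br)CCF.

2-bromo-1,4-difluorobutane

The longest carbon chain is 4 atoms: the parent is butane.
Choose the numbering such that the substituent locant set {1,2,4} is lower than {1,3,4} at the first point of difference.
This places a bromo group at C-2; fluoro groups at C-1 and C-4.
Substituent prefixes are cited in alphabetical order (multiplying prefixes like di-/tri- are ignored for ordering).
The name is 2-bromo-1,4-difluorobutane.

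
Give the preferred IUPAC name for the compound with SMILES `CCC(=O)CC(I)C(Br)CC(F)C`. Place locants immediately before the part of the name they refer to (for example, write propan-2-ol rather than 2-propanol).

The longest carbon chain that includes the carbonyl has 9 carbons, so the parent hydride is nonane.
The highest-priority functional group is a ketone (C=O on an internal carbon), so the name ends in -one.
The numbering direction is chosen so that numbering from this end puts the carbonyl group at C-3 rather than C-7.
With this numbering: the carbonyl at C-3; a bromo group at C-6; a fluoro group at C-8; an iodo group at C-5.
Substituent prefixes are cited in alphabetical order (multiplying prefixes like di-/tri- are ignored for ordering).
The name is 6-bromo-8-fluoro-5-iodononan-3-one.

6-bromo-8-fluoro-5-iodononan-3-one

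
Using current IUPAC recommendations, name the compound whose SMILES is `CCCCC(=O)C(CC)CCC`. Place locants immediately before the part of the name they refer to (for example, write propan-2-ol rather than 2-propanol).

4-ethylnonan-5-one

Counting along the main chain through the carbonyl gives 9 carbons: the parent is nonane.
A ketone (C=O on an internal carbon) is the principal characteristic group, giving the suffix -one.
Choose the numbering such that the substituent locant set {4} is lower than {6} at the first point of difference.
That gives the carbonyl at C-5; an ethyl group at C-4.
The name is 4-ethylnonan-5-one.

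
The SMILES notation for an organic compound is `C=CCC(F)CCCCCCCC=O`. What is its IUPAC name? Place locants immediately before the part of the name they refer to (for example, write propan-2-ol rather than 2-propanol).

9-fluorododec-11-enal

The longest chain bearing the –CHO group and the multiple bond is 12 carbons long (dodecane).
An aldehyde (terminal –CHO) is the principal characteristic group, giving the suffix -al.
There is one C=C double bond, indicated by the ending -ene.
Number the chain so that the aldehyde carbon is C-1 by definition.
This places the double bond between C-11 and C-12; a fluoro group at C-9.
Assembling the pieces gives 9-fluorododec-11-enal.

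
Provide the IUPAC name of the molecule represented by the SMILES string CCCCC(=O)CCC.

Counting along the main chain through the carbonyl gives 8 carbons: the parent is octane.
A ketone (C=O on an internal carbon) is the principal characteristic group, giving the suffix -one.
Number the chain so that numbering from this end puts the carbonyl group at C-4 rather than C-5.
With this numbering: the carbonyl at C-4.
Assembling the pieces gives octan-4-one.

octan-4-one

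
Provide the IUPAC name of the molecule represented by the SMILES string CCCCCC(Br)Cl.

The longest carbon chain is 6 atoms: the parent is hexane.
Number the chain so that the substituent locant set {1,1} is lower than {6,6} at the first point of difference.
With this numbering: a bromo group at C-1; a chloro group at C-1.
Prefixes are listed alphabetically: bromo, chloro.
The name is 1-bromo-1-chlorohexane.

1-bromo-1-chlorohexane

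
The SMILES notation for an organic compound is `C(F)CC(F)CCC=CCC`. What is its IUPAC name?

7,9-difluoronon-3-ene

Counting along the main chain through the multiple bond gives 9 carbons: the parent is nonane.
The chain contains a C=C double bond, so the unsaturation ending is -ene.
Number the chain so that numbering from this end puts the double bond at C-3 rather than C-6.
This places the double bond between C-3 and C-4; fluoro groups at C-7 and C-9.
Assembling the pieces gives 7,9-difluoronon-3-ene.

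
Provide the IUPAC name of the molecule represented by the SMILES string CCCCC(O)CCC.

octan-4-ol

The longest chain bearing the –OH group is 8 carbons long (octane).
The highest-priority functional group is an alcohol (–OH), so the name ends in -ol.
The numbering direction is chosen so that numbering from this end puts the hydroxyl group at C-4 rather than C-5.
This places the hydroxyl at C-4.
Assembling the pieces gives octan-4-ol.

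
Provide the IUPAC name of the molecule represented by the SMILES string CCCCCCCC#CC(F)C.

2-fluoroundec-3-yne

The longest carbon chain that includes the multiple bond has 11 carbons, so the parent hydride is undecane.
There is one C≡C triple bond, indicated by the ending -yne.
Number the chain so that numbering from this end puts the triple bond at C-3 rather than C-8.
That gives the triple bond between C-3 and C-4; a fluoro group at C-2.
Assembling the pieces gives 2-fluoroundec-3-yne.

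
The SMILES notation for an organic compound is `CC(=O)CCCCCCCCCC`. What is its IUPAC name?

The longest carbon chain that includes the carbonyl has 12 carbons, so the parent hydride is dodecane.
A ketone (C=O on an internal carbon) is the principal characteristic group, giving the suffix -one.
Choose the numbering such that numbering from this end puts the carbonyl group at C-2 rather than C-11.
That gives the carbonyl at C-2.
The name is dodecan-2-one.

dodecan-2-one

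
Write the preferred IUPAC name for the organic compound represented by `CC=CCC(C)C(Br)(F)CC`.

The longest carbon chain that includes the multiple bond has 8 carbons, so the parent hydride is octane.
The chain contains a C=C double bond, so the unsaturation ending is -ene.
Choose the numbering such that numbering from this end puts the double bond at C-2 rather than C-6.
That gives the double bond between C-2 and C-3; a bromo group at C-6; a fluoro group at C-6; a methyl group at C-5.
Prefixes are listed alphabetically: bromo, fluoro, methyl.
The name is 6-bromo-6-fluoro-5-methyloct-2-ene.

6-bromo-6-fluoro-5-methyloct-2-ene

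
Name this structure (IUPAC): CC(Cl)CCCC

2-chlorohexane

The longest continuous carbon chain has 6 atoms, so the parent hydride is hexane.
Choose the numbering such that the substituent locant set {2} is lower than {5} at the first point of difference.
With this numbering: a chloro group at C-2.
Putting it together: 2-chlorohexane.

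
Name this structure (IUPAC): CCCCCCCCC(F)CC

3-fluoroundecane

The longest carbon chain is 11 atoms: the parent is undecane.
Number the chain so that the substituent locant set {3} is lower than {9} at the first point of difference.
This places a fluoro group at C-3.
Putting it together: 3-fluoroundecane.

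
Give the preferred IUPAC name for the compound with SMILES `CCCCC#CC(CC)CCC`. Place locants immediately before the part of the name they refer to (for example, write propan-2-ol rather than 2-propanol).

The longest carbon chain that includes the multiple bond has 10 carbons, so the parent hydride is decane.
There is one C≡C triple bond, indicated by the ending -yne.
The numbering direction is chosen so that the substituent locant set {4} is lower than {7} at the first point of difference.
This places the triple bond between C-5 and C-6; an ethyl group at C-4.
Assembling the pieces gives 4-ethyldec-5-yne.

4-ethyldec-5-yne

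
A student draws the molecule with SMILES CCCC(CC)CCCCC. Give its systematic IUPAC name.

4-ethylnonane

The longest carbon chain is 9 atoms: the parent is nonane.
Choose the numbering such that the substituent locant set {4} is lower than {6} at the first point of difference.
This places an ethyl group at C-4.
Putting it together: 4-ethylnonane.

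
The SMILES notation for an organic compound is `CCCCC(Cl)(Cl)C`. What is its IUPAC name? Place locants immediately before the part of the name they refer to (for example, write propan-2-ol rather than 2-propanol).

The parent chain contains 6 carbons (hexane).
Choose the numbering such that the substituent locant set {2,2} is lower than {5,5} at the first point of difference.
This places two chloro groups at C-2.
Assembling the pieces gives 2,2-dichlorohexane.

2,2-dichlorohexane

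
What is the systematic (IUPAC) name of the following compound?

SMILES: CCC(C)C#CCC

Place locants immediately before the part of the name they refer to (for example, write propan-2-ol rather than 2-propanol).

5-methylhept-3-yne

The longest carbon chain that includes the multiple bond has 7 carbons, so the parent hydride is heptane.
A C≡C triple bond in the chain gives the infix -yne-.
The numbering direction is chosen so that numbering from this end puts the triple bond at C-3 rather than C-4.
This places the triple bond between C-3 and C-4; a methyl group at C-5.
Assembling the pieces gives 5-methylhept-3-yne.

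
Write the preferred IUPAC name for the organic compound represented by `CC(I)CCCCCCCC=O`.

9-iododecanal

Counting along the main chain through the –CHO group gives 10 carbons: the parent is decane.
The highest-priority functional group is an aldehyde (terminal –CHO), so the name ends in -al.
Choose the numbering such that the aldehyde carbon is C-1 by definition.
This places an iodo group at C-9.
The name is 9-iododecanal.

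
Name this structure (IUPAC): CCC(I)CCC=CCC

7-iodonon-3-ene

The longest chain bearing the multiple bond is 9 carbons long (nonane).
There is one C=C double bond, indicated by the ending -ene.
The numbering direction is chosen so that numbering from this end puts the double bond at C-3 rather than C-6.
With this numbering: the double bond between C-3 and C-4; an iodo group at C-7.
Putting it together: 7-iodonon-3-ene.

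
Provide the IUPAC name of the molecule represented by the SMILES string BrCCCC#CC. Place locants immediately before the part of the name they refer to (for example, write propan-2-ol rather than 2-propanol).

6-bromohex-2-yne

The longest carbon chain that includes the multiple bond has 6 carbons, so the parent hydride is hexane.
A C≡C triple bond in the chain gives the infix -yne-.
Number the chain so that numbering from this end puts the triple bond at C-2 rather than C-4.
That gives the triple bond between C-2 and C-3; a bromo group at C-6.
Assembling the pieces gives 6-bromohex-2-yne.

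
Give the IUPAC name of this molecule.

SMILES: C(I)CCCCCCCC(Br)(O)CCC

The longest chain bearing the –OH group is 12 carbons long (dodecane).
The highest-priority functional group is an alcohol (–OH), so the name ends in -ol.
Choose the numbering such that numbering from this end puts the hydroxyl group at C-4 rather than C-9.
This places the hydroxyl at C-4; a bromo group at C-4; an iodo group at C-12.
Prefixes are listed alphabetically: bromo, iodo.
Putting it together: 4-bromo-12-iodododecan-4-ol.

4-bromo-12-iodododecan-4-ol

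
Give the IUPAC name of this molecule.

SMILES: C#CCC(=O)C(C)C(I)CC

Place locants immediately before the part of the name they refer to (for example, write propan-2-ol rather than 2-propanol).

6-iodo-5-methyloct-1-yn-4-one

The longest carbon chain that includes the carbonyl and the multiple bond has 8 carbons, so the parent hydride is octane.
The principal characteristic group is a ketone (C=O on an internal carbon), named with the suffix -one.
There is one C≡C triple bond, indicated by the ending -yne.
Choose the numbering such that numbering from this end puts the carbonyl group at C-4 rather than C-5.
With this numbering: the carbonyl at C-4; the triple bond between C-1 and C-2; an iodo group at C-6; a methyl group at C-5.
Substituent prefixes are cited in alphabetical order (multiplying prefixes like di-/tri- are ignored for ordering).
Assembling the pieces gives 6-iodo-5-methyloct-1-yn-4-one.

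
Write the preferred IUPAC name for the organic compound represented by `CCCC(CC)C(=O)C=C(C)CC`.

6-ethyl-3-methylnon-3-en-5-one

The longest chain bearing the carbonyl and the multiple bond is 9 carbons long (nonane).
The principal characteristic group is a ketone (C=O on an internal carbon), named with the suffix -one.
A C=C double bond in the chain gives the infix -ene-.
Number the chain so that numbering from this end puts the double bond at C-3 rather than C-6.
That gives the carbonyl at C-5; the double bond between C-3 and C-4; an ethyl group at C-6; a methyl group at C-3.
Prefixes are listed alphabetically: ethyl, methyl.
Putting it together: 6-ethyl-3-methylnon-3-en-5-one.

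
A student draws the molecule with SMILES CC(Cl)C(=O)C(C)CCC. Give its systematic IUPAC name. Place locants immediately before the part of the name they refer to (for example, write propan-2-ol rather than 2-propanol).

2-chloro-4-methylheptan-3-one

Counting along the main chain through the carbonyl gives 7 carbons: the parent is heptane.
The principal characteristic group is a ketone (C=O on an internal carbon), named with the suffix -one.
Choose the numbering such that numbering from this end puts the carbonyl group at C-3 rather than C-5.
With this numbering: the carbonyl at C-3; a chloro group at C-2; a methyl group at C-4.
The substituents are ordered alphabetically, ignoring any di-/tri- multipliers.
Assembling the pieces gives 2-chloro-4-methylheptan-3-one.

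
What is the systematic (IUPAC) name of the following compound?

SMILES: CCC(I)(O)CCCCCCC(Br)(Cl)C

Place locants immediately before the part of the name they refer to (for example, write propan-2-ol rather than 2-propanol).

The longest chain bearing the –OH group is 11 carbons long (undecane).
The principal characteristic group is an alcohol (–OH), named with the suffix -ol.
Choose the numbering such that numbering from this end puts the hydroxyl group at C-3 rather than C-9.
With this numbering: the hydroxyl at C-3; a bromo group at C-10; a chloro group at C-10; an iodo group at C-3.
Substituent prefixes are cited in alphabetical order (multiplying prefixes like di-/tri- are ignored for ordering).
Putting it together: 10-bromo-10-chloro-3-iodoundecan-3-ol.

10-bromo-10-chloro-3-iodoundecan-3-ol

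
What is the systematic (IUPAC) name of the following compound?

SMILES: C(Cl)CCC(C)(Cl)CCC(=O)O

4,7-dichloro-4-methylheptanoic acid

Counting along the main chain through the –COOH group gives 7 carbons: the parent is heptane.
A carboxylic acid (terminal –COOH) is the principal characteristic group, giving the suffix -oic acid.
Number the chain so that the carboxylic acid carbon is C-1 by definition.
That gives chloro groups at C-4 and C-7; a methyl group at C-4.
The substituents are ordered alphabetically, ignoring any di-/tri- multipliers.
Putting it together: 4,7-dichloro-4-methylheptanoic acid.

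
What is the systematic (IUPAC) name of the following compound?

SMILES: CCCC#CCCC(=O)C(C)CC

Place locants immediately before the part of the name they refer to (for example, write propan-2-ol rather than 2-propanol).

Counting along the main chain through the carbonyl and the multiple bond gives 11 carbons: the parent is undecane.
A ketone (C=O on an internal carbon) is the principal characteristic group, giving the suffix -one.
A C≡C triple bond in the chain gives the infix -yne-.
Number the chain so that numbering from this end puts the carbonyl group at C-4 rather than C-8.
With this numbering: the carbonyl at C-4; the triple bond between C-7 and C-8; a methyl group at C-3.
Putting it together: 3-methylundec-7-yn-4-one.

3-methylundec-7-yn-4-one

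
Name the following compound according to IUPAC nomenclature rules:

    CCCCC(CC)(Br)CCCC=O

5-bromo-5-ethylnonanal

The longest carbon chain that includes the –CHO group has 9 carbons, so the parent hydride is nonane.
The highest-priority functional group is an aldehyde (terminal –CHO), so the name ends in -al.
The numbering direction is chosen so that the aldehyde carbon is C-1 by definition.
With this numbering: a bromo group at C-5; an ethyl group at C-5.
Substituent prefixes are cited in alphabetical order (multiplying prefixes like di-/tri- are ignored for ordering).
Putting it together: 5-bromo-5-ethylnonanal.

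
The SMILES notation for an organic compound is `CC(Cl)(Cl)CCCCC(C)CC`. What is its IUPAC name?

The longest continuous carbon chain has 9 atoms, so the parent hydride is nonane.
The numbering direction is chosen so that the substituent locant set {2,2,7} is lower than {3,8,8} at the first point of difference.
With this numbering: two chloro groups at C-2; a methyl group at C-7.
Substituent prefixes are cited in alphabetical order (multiplying prefixes like di-/tri- are ignored for ordering).
The name is 2,2-dichloro-7-methylnonane.

2,2-dichloro-7-methylnonane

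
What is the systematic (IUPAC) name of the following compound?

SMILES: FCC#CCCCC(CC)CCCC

The longest chain bearing the multiple bond is 11 carbons long (undecane).
The chain contains a C≡C triple bond, so the unsaturation ending is -yne.
Number the chain so that numbering from this end puts the triple bond at C-2 rather than C-9.
This places the triple bond between C-2 and C-3; an ethyl group at C-7; a fluoro group at C-1.
The substituents are ordered alphabetically, ignoring any di-/tri- multipliers.
Putting it together: 7-ethyl-1-fluoroundec-2-yne.

7-ethyl-1-fluoroundec-2-yne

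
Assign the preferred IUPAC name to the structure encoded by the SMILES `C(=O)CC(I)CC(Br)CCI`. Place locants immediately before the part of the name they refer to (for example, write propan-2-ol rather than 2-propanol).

The longest chain bearing the –CHO group is 7 carbons long (heptane).
The highest-priority functional group is an aldehyde (terminal –CHO), so the name ends in -al.
Number the chain so that the aldehyde carbon is C-1 by definition.
That gives a bromo group at C-5; iodo groups at C-3 and C-7.
Prefixes are listed alphabetically: bromo, iodo.
The name is 5-bromo-3,7-diiodoheptanal.

5-bromo-3,7-diiodoheptanal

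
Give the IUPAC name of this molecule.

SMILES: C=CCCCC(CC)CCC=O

Counting along the main chain through the –CHO group and the multiple bond gives 9 carbons: the parent is nonane.
The principal characteristic group is an aldehyde (terminal –CHO), named with the suffix -al.
There is one C=C double bond, indicated by the ending -ene.
The numbering direction is chosen so that the aldehyde carbon is C-1 by definition.
This places the double bond between C-8 and C-9; an ethyl group at C-4.
Assembling the pieces gives 4-ethylnon-8-enal.

4-ethylnon-8-enal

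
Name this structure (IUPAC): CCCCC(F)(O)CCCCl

Counting along the main chain through the –OH group gives 8 carbons: the parent is octane.
An alcohol (–OH) is the principal characteristic group, giving the suffix -ol.
The numbering direction is chosen so that numbering from this end puts the hydroxyl group at C-4 rather than C-5.
This places the hydroxyl at C-4; a chloro group at C-1; a fluoro group at C-4.
The substituents are ordered alphabetically, ignoring any di-/tri- multipliers.
The name is 1-chloro-4-fluorooctan-4-ol.

1-chloro-4-fluorooctan-4-ol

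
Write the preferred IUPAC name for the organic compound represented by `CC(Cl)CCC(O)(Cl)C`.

The longest carbon chain that includes the –OH group has 6 carbons, so the parent hydride is hexane.
The highest-priority functional group is an alcohol (–OH), so the name ends in -ol.
The numbering direction is chosen so that numbering from this end puts the hydroxyl group at C-2 rather than C-5.
That gives the hydroxyl at C-2; chloro groups at C-2 and C-5.
Putting it together: 2,5-dichlorohexan-2-ol.

2,5-dichlorohexan-2-ol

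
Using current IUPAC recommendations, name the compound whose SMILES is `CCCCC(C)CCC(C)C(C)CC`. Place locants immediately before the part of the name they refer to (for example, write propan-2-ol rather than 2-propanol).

The parent chain contains 11 carbons (undecane).
Number the chain so that the substituent locant set {3,4,7} is lower than {5,8,9} at the first point of difference.
This places methyl groups at C-3 and C-4 and C-7.
Putting it together: 3,4,7-trimethylundecane.

3,4,7-trimethylundecane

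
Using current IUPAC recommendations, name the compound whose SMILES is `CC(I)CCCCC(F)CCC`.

The longest carbon chain is 10 atoms: the parent is decane.
Number the chain so that the substituent locant set {2,7} is lower than {4,9} at the first point of difference.
That gives a fluoro group at C-7; an iodo group at C-2.
The substituents are ordered alphabetically, ignoring any di-/tri- multipliers.
The name is 7-fluoro-2-iododecane.

7-fluoro-2-iododecane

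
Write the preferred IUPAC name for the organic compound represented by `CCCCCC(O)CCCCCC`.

dodecan-6-ol

Counting along the main chain through the –OH group gives 12 carbons: the parent is dodecane.
An alcohol (–OH) is the principal characteristic group, giving the suffix -ol.
The numbering direction is chosen so that numbering from this end puts the hydroxyl group at C-6 rather than C-7.
That gives the hydroxyl at C-6.
Assembling the pieces gives dodecan-6-ol.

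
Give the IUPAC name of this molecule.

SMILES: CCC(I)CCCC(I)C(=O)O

2,6-diiodooctanoic acid

The longest chain bearing the –COOH group is 8 carbons long (octane).
The highest-priority functional group is a carboxylic acid (terminal –COOH), so the name ends in -oic acid.
Number the chain so that the carboxylic acid carbon is C-1 by definition.
That gives iodo groups at C-2 and C-6.
The name is 2,6-diiodooctanoic acid.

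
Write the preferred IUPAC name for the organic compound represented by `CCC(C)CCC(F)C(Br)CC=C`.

4-bromo-5-fluoro-8-methyldec-1-ene

Counting along the main chain through the multiple bond gives 10 carbons: the parent is decane.
A C=C double bond in the chain gives the infix -ene-.
The numbering direction is chosen so that numbering from this end puts the double bond at C-1 rather than C-9.
This places the double bond between C-1 and C-2; a bromo group at C-4; a fluoro group at C-5; a methyl group at C-8.
The substituents are ordered alphabetically, ignoring any di-/tri- multipliers.
Assembling the pieces gives 4-bromo-5-fluoro-8-methyldec-1-ene.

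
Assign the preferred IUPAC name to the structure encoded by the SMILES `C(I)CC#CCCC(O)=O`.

7-iodohept-4-ynoic acid

The longest chain bearing the –COOH group and the multiple bond is 7 carbons long (heptane).
A carboxylic acid (terminal –COOH) is the principal characteristic group, giving the suffix -oic acid.
There is one C≡C triple bond, indicated by the ending -yne.
The numbering direction is chosen so that the carboxylic acid carbon is C-1 by definition.
This places the triple bond between C-4 and C-5; an iodo group at C-7.
The name is 7-iodohept-4-ynoic acid.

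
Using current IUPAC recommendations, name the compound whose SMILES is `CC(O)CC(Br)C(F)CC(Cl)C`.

The longest chain bearing the –OH group is 8 carbons long (octane).
An alcohol (–OH) is the principal characteristic group, giving the suffix -ol.
The numbering direction is chosen so that numbering from this end puts the hydroxyl group at C-2 rather than C-7.
That gives the hydroxyl at C-2; a bromo group at C-4; a chloro group at C-7; a fluoro group at C-5.
Prefixes are listed alphabetically: bromo, chloro, fluoro.
The name is 4-bromo-7-chloro-5-fluorooctan-2-ol.

4-bromo-7-chloro-5-fluorooctan-2-ol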